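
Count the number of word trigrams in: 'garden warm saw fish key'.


Word trigrams from [5] words:
  Trigram 1: (garden warm saw)
  Trigram 2: (warm saw fish)
  Trigram 3: (saw fish key)
Total word trigrams: 5 - 2 = 3

3


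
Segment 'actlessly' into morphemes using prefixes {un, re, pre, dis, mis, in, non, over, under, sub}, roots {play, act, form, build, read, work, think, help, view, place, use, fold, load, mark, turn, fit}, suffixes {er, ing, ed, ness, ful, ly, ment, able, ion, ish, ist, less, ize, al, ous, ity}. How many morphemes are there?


Segmenting 'actlessly' against the inventory:
  'act' -> root (morpheme 1)
  'less' -> suffix (morpheme 2)
  'ly' -> suffix (morpheme 3)
Total morphemes: 3

3


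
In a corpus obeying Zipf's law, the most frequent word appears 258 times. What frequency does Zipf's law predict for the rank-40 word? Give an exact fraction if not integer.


Zipf's law: freq(rank) = f1 / rank
f1 = 258, rank = 40
freq = 258 / 40
GCD(258, 40) = 2
Simplified: 129/20

129/20


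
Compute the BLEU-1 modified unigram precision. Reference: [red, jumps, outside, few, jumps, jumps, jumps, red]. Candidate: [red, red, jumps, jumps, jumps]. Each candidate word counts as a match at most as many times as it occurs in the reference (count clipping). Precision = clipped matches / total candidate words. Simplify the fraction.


Reference word counts: {'few': 1, 'jumps': 4, 'outside': 1, 'red': 2}
Checking each candidate word (with clipping):
  'red' -> in reference (ref count 2, used 1/2) -> match (matches: 1)
  'red' -> in reference (ref count 2, used 2/2) -> match (matches: 2)
  'jumps' -> in reference (ref count 4, used 1/4) -> match (matches: 3)
  'jumps' -> in reference (ref count 4, used 2/4) -> match (matches: 4)
  'jumps' -> in reference (ref count 4, used 3/4) -> match (matches: 5)
Clipped matches: 5, Candidate length: 5
Precision = 5/5 = 1

1


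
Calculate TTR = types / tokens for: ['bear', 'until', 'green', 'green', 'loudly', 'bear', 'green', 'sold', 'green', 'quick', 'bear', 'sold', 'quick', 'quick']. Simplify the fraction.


Tokens: 14
Unique types: ('bear', 'green', 'loudly', 'quick', 'sold', 'until') = 6
TTR = 6/14
Simplify: divide both by 2 -> 3/7
TTR = 3/7

3/7


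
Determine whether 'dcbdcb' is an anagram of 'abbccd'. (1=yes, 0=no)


Sort characters of 'dcbdcb': 'bbccdd'
Sort characters of 'abbccd': 'abbccd'
Sorted forms differ -> they are NOT anagrams
Result: 0

0


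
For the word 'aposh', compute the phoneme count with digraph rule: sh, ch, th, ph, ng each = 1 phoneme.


Parsing 'aposh' greedily, digraphs first:
  'a' -> vowel phoneme (phonemes so far: 1)
  'p' -> consonant phoneme (phonemes so far: 2)
  'o' -> vowel phoneme (phonemes so far: 3)
  'sh' -> digraph (1 consonant phoneme) (phonemes so far: 4)
Total phonemes: 4

4


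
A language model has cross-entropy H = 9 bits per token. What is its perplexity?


Perplexity formula: PP = 2^H
H = 9
PP = 2^9
PP = 2^9 = 512

512


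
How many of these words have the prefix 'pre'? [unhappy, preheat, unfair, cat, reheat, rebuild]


Checking each word for prefix 'pre':
  'unhappy' -> no (count: 0)
  'preheat' -> YES, starts with 'pre' (count: 1)
  'unfair' -> no (count: 1)
  'cat' -> no (count: 1)
  'reheat' -> no (count: 1)
  'rebuild' -> no (count: 1)
Total with prefix 'pre': 1

1


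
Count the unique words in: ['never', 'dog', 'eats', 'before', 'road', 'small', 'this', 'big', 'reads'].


Listing all tokens and tracking unique types:
  Token 1: 'never' -> NEW (unique so far: 1)
  Token 2: 'dog' -> NEW (unique so far: 2)
  Token 3: 'eats' -> NEW (unique so far: 3)
  Token 4: 'before' -> NEW (unique so far: 4)
  Token 5: 'road' -> NEW (unique so far: 5)
  Token 6: 'small' -> NEW (unique so far: 6)
  Token 7: 'this' -> NEW (unique so far: 7)
  Token 8: 'big' -> NEW (unique so far: 8)
  Token 9: 'reads' -> NEW (unique so far: 9)
Unique types: ('before', 'big', 'dog', 'eats', 'never', 'reads', 'road', 'small', 'this')
Vocabulary size: 9

9


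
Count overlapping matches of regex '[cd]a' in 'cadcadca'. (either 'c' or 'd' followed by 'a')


Pattern: [cd]a means either 'c' or 'd' followed by 'a'.
Scanning 'cadcadca' position-by-position:
  Pos 0: window 'ca' -> MATCH
  Pos 1: window 'ad' -> no
  Pos 2: window 'dc' -> no
  Pos 3: window 'ca' -> MATCH
  Pos 4: window 'ad' -> no
  Pos 5: window 'dc' -> no
  Pos 6: window 'ca' -> MATCH
  Pos 7: window 'a' -> no
Total matches: 3

3


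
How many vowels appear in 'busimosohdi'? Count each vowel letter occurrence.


Scanning each character of 'busimosohdi':
  Position 1: 'b' -> consonant (running count: 0)
  Position 2: 'u' -> vowel (running count: 1)
  Position 3: 's' -> consonant (running count: 1)
  Position 4: 'i' -> vowel (running count: 2)
  Position 5: 'm' -> consonant (running count: 2)
  Position 6: 'o' -> vowel (running count: 3)
  Position 7: 's' -> consonant (running count: 3)
  Position 8: 'o' -> vowel (running count: 4)
  Position 9: 'h' -> consonant (running count: 4)
  Position 10: 'd' -> consonant (running count: 4)
  Position 11: 'i' -> vowel (running count: 5)
Total vowels: 5

5


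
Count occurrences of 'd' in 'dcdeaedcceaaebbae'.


Scanning 'dcdeaedcceaaebbae' for 'd':
  Position 0: 'd' -> MATCH (count: 1)
  Position 2: 'd' -> MATCH (count: 2)
  Position 6: 'd' -> MATCH (count: 3)
Total occurrences of 'd': 3

3


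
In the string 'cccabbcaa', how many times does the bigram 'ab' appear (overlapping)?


Scanning 'cccabbcaa' for bigram 'ab':
  Position 0: 'cc' -> no
  Position 1: 'cc' -> no
  Position 2: 'ca' -> no
  Position 3: 'ab' -> MATCH
  Position 4: 'bb' -> no
  Position 5: 'bc' -> no
  Position 6: 'ca' -> no
  Position 7: 'aa' -> no
Total matches: 1

1


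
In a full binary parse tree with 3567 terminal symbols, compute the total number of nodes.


Leaf nodes (terminals): 3567
Internal nodes = n - 1 = 3567 - 1 = 3566
Total = leaves + internal = 3567 + 3566 = 7133

7133


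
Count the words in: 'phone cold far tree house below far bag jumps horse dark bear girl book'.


Counting words by splitting on spaces:
  Word 1: 'phone'
  Word 2: 'cold'
  Word 3: 'far'
  Word 4: 'tree'
  Word 5: 'house'
  Word 6: 'below'
  Word 7: 'far'
  Word 8: 'bag'
  Word 9: 'jumps'
  Word 10: 'horse'
  Word 11: 'dark'
  Word 12: 'bear'
  Word 13: 'girl'
  Word 14: 'book'
Total words: 14

14


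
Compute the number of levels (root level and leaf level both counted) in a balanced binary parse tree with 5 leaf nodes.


In a balanced binary tree with n leaves the deepest leaf is ceil(log2(n)) edges below the root,
so counting node levels inclusive of root and leaves gives ceil(log2(n)) + 1 levels.
log2(5) = 2.3219
ceil(2.3219) = 3
levels = 3 + 1 = 4

4


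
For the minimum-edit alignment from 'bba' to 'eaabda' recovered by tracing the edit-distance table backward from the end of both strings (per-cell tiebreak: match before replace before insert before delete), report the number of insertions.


Edit distance = 4. Backtracking from cell (3, 6) with preference match > replace > insert > delete,
then listing the resulting alignment 'bba' -> 'eaabda' left to right:
  Step 1: insert 'e' [insertion #1]
  Step 2: insert 'a' [insertion #2]
  Step 3: insert 'a' [insertion #3]
  Step 4: keep 'b'
  Step 5: replace b->d
  Step 6: keep 'a'
Total insertions: 3

3


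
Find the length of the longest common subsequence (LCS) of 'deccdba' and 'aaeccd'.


DP table for LCS of 'deccdba' and 'aaeccd':
       a  a  e  c  c  d
    0  0  0  0  0  0  0
  d 0  0  0  0  0  0  1
  e 0  0  0  1  1  1  1
  c 0  0  0  1  2  2  2
  c 0  0  0  1  2  3  3
  d 0  0  0  1  2  3  4
  b 0  0  0  1  2  3  4
  a 0  1  1  1  2  3  4
LCS: 'eccd'
LCS length = 4

4


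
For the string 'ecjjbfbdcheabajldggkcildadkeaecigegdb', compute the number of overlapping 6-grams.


String 'ecjjbfbdcheabajldggkcildadkeaecigegdb' has length L = 37.
Number of overlapping n-grams = L - n + 1
Substituting: 37 - 6 + 1 = 32

32


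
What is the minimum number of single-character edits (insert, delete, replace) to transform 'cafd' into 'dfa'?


Building DP table for s1='cafd' (len 4) and s2='dfa' (len 3):
       d  f  a
    0  1  2  3
  c 1  1  2  3
  a 2  2  2  2
  f 3  3  2  3
  d 4  3  3  3
Edit distance = dp[4][3] = 3

3


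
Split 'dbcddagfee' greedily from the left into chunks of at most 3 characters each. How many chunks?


'dbcddagfee' has 10 characters.
Chunking with max size 3:
  Chunk 1: 'dbc' (positions 0-2)
  Chunk 2: 'dda' (positions 3-5)
  Chunk 3: 'gfe' (positions 6-8)
  Chunk 4: 'e' (positions 9-9)
Total chunks: ceil(10 / 3) = 4

4


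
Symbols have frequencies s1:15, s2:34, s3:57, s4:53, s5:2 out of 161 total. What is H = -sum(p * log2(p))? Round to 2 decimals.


Computing entropy H = -sum(p_i * log2(p_i)):
  s1: p = 15/161 = 0.0932, -p*log2(p) = 0.3190
  s2: p = 34/161 = 0.2112, -p*log2(p) = 0.4738
  s3: p = 57/161 = 0.3540, -p*log2(p) = 0.5304
  s4: p = 53/161 = 0.3292, -p*log2(p) = 0.5277
  s5: p = 2/161 = 0.0124, -p*log2(p) = 0.0786
H = sum of terms = 1.9295
Rounded to 2 decimals: 1.93

1.93


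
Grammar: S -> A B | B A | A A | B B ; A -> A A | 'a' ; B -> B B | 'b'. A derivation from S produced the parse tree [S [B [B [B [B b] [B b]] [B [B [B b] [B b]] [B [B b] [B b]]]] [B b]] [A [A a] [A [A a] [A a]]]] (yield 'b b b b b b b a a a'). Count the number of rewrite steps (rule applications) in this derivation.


Every bracketed nonterminal node [X ...] in the tree is produced by exactly one rule application.
Reading the tree off as a leftmost derivation:
  Step 1: S  =>  B A   (applied S -> B A)
  Step 2: B A  =>  B B A   (applied B -> B B)
  Step 3: B B A  =>  B B B A   (applied B -> B B)
  Step 4: B B B A  =>  B B B B A   (applied B -> B B)
  Step 5: B B B B A  =>  b B B B A   (applied B -> b)
  Step 6: b B B B A  =>  b b B B A   (applied B -> b)
  Step 7: b b B B A  =>  b b B B B A   (applied B -> B B)
  Step 8: b b B B B A  =>  b b B B B B A   (applied B -> B B)
  Step 9: b b B B B B A  =>  b b b B B B A   (applied B -> b)
  Step 10: b b b B B B A  =>  b b b b B B A   (applied B -> b)
  Step 11: b b b b B B A  =>  b b b b B B B A   (applied B -> B B)
  Step 12: b b b b B B B A  =>  b b b b b B B A   (applied B -> b)
  Step 13: b b b b b B B A  =>  b b b b b b B A   (applied B -> b)
  Step 14: b b b b b b B A  =>  b b b b b b b A   (applied B -> b)
  Step 15: b b b b b b b A  =>  b b b b b b b A A   (applied A -> A A)
  Step 16: b b b b b b b A A  =>  b b b b b b b a A   (applied A -> a)
  Step 17: b b b b b b b a A  =>  b b b b b b b a A A   (applied A -> A A)
  Step 18: b b b b b b b a A A  =>  b b b b b b b a a A   (applied A -> a)
  Step 19: b b b b b b b a a A  =>  b b b b b b b a a a   (applied A -> a)
Final yield: b b b b b b b a a a
Total rewrite steps: 19

19


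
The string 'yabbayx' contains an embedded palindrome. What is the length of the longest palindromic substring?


Scanning 'yabbayx' for palindromic substrings.
Substring at positions 0-5: 'yabbay'.
Check: reverse('yabbay') = 'yabbay' -> palindrome confirmed.
Neighbouring characters ('-' / 'x') break symmetry, so it cannot extend further.
No longer palindromic substring exists; longest length = 6

6


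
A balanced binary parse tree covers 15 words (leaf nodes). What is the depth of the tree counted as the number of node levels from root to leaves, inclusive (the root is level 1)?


In a balanced binary tree with n leaves the deepest leaf is ceil(log2(n)) edges below the root,
so counting node levels inclusive of root and leaves gives ceil(log2(n)) + 1 levels.
log2(15) = 3.9069
ceil(3.9069) = 4
levels = 4 + 1 = 5

5


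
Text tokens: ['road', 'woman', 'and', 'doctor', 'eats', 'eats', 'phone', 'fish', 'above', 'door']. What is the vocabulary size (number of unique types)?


Listing all tokens and tracking unique types:
  Token 1: 'road' -> NEW (unique so far: 1)
  Token 2: 'woman' -> NEW (unique so far: 2)
  Token 3: 'and' -> NEW (unique so far: 3)
  Token 4: 'doctor' -> NEW (unique so far: 4)
  Token 5: 'eats' -> NEW (unique so far: 5)
  Token 6: 'eats' -> duplicate (unique so far: 5)
  Token 7: 'phone' -> NEW (unique so far: 6)
  Token 8: 'fish' -> NEW (unique so far: 7)
  Token 9: 'above' -> NEW (unique so far: 8)
  Token 10: 'door' -> NEW (unique so far: 9)
Unique types: ('above', 'and', 'doctor', 'door', 'eats', 'fish', 'phone', 'road', 'woman')
Vocabulary size: 9

9


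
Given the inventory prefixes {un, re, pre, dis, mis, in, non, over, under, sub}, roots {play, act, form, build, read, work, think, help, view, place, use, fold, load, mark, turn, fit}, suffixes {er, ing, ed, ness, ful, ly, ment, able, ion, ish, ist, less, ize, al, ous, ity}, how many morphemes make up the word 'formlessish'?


Segmenting 'formlessish' against the inventory:
  'form' -> root (morpheme 1)
  'less' -> suffix (morpheme 2)
  'ish' -> suffix (morpheme 3)
Total morphemes: 3

3


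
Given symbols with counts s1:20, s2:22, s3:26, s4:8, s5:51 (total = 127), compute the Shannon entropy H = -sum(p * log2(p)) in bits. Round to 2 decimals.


Computing entropy H = -sum(p_i * log2(p_i)):
  s1: p = 20/127 = 0.1575, -p*log2(p) = 0.4200
  s2: p = 22/127 = 0.1732, -p*log2(p) = 0.4381
  s3: p = 26/127 = 0.2047, -p*log2(p) = 0.4685
  s4: p = 8/127 = 0.0630, -p*log2(p) = 0.2513
  s5: p = 51/127 = 0.4016, -p*log2(p) = 0.5286
H = sum of terms = 2.1065
Rounded to 2 decimals: 2.11

2.11


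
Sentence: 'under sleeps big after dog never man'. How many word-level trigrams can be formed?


Word trigrams from [7] words:
  Trigram 1: (under sleeps big)
  Trigram 2: (sleeps big after)
  Trigram 3: (big after dog)
  Trigram 4: (after dog never)
  Trigram 5: (dog never man)
Total word trigrams: 7 - 2 = 5

5


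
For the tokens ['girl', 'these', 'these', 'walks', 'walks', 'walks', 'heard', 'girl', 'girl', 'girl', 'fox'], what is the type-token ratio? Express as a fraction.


Tokens: 11
Unique types: ('fox', 'girl', 'heard', 'these', 'walks') = 5
TTR = 5/11
Already in lowest terms.

5/11


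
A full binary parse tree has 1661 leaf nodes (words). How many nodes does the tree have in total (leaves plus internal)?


Leaf nodes (terminals): 1661
Internal nodes = n - 1 = 1661 - 1 = 1660
Total = leaves + internal = 1661 + 1660 = 3321

3321


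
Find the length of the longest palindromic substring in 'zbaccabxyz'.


Scanning 'zbaccabxyz' for palindromic substrings.
Substring at positions 1-6: 'baccab'.
Check: reverse('baccab') = 'baccab' -> palindrome confirmed.
Neighbouring characters ('z' / 'x') break symmetry, so it cannot extend further.
No longer palindromic substring exists; longest length = 6

6


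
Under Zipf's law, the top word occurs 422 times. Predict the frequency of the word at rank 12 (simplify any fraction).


Zipf's law: freq(rank) = f1 / rank
f1 = 422, rank = 12
freq = 422 / 12
GCD(422, 12) = 2
Simplified: 211/6

211/6


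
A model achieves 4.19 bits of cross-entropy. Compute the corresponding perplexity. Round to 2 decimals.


Perplexity formula: PP = 2^H
H = 4.19
PP = 2^4.19
Decompose: 2^4.19 = 2^4 * 2^0.19
2^4 = 16, 2^0.19 ~ 1.1407637
PP ~ 16 * 1.1407637 = 18.2522192
Rounded to 2 decimals: 18.25

18.25


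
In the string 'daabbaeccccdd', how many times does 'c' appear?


Scanning 'daabbaeccccdd' for 'c':
  Position 7: 'c' -> MATCH (count: 1)
  Position 8: 'c' -> MATCH (count: 2)
  Position 9: 'c' -> MATCH (count: 3)
  Position 10: 'c' -> MATCH (count: 4)
Total occurrences of 'c': 4

4


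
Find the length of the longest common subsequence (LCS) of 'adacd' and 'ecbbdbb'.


DP table for LCS of 'adacd' and 'ecbbdbb':
       e  c  b  b  d  b  b
    0  0  0  0  0  0  0  0
  a 0  0  0  0  0  0  0  0
  d 0  0  0  0  0  1  1  1
  a 0  0  0  0  0  1  1  1
  c 0  0  1  1  1  1  1  1
  d 0  0  1  1  1  2  2  2
LCS: 'cd'
LCS length = 2

2


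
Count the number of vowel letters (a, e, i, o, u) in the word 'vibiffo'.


Scanning each character of 'vibiffo':
  Position 1: 'v' -> consonant (running count: 0)
  Position 2: 'i' -> vowel (running count: 1)
  Position 3: 'b' -> consonant (running count: 1)
  Position 4: 'i' -> vowel (running count: 2)
  Position 5: 'f' -> consonant (running count: 2)
  Position 6: 'f' -> consonant (running count: 2)
  Position 7: 'o' -> vowel (running count: 3)
Total vowels: 3

3


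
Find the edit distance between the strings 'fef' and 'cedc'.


Building DP table for s1='fef' (len 3) and s2='cedc' (len 4):
       c  e  d  c
    0  1  2  3  4
  f 1  1  2  3  4
  e 2  2  1  2  3
  f 3  3  2  2  3
Edit distance = dp[3][4] = 3

3


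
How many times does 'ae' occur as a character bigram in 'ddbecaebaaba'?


Scanning 'ddbecaebaaba' for bigram 'ae':
  Position 0: 'dd' -> no
  Position 1: 'db' -> no
  Position 2: 'be' -> no
  Position 3: 'ec' -> no
  Position 4: 'ca' -> no
  Position 5: 'ae' -> MATCH
  Position 6: 'eb' -> no
  Position 7: 'ba' -> no
  Position 8: 'aa' -> no
  Position 9: 'ab' -> no
  Position 10: 'ba' -> no
Total matches: 1

1


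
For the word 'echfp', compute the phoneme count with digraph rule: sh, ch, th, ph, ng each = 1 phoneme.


Parsing 'echfp' greedily, digraphs first:
  'e' -> vowel phoneme (phonemes so far: 1)
  'ch' -> digraph (1 consonant phoneme) (phonemes so far: 2)
  'f' -> consonant phoneme (phonemes so far: 3)
  'p' -> consonant phoneme (phonemes so far: 4)
Total phonemes: 4

4


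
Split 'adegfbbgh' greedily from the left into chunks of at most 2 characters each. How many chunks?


'adegfbbgh' has 9 characters.
Chunking with max size 2:
  Chunk 1: 'ad' (positions 0-1)
  Chunk 2: 'eg' (positions 2-3)
  Chunk 3: 'fb' (positions 4-5)
  Chunk 4: 'bg' (positions 6-7)
  Chunk 5: 'h' (positions 8-8)
Total chunks: ceil(9 / 2) = 5

5


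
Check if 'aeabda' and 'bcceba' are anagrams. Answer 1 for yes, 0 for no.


Sort characters of 'aeabda': 'aaabde'
Sort characters of 'bcceba': 'abbcce'
Sorted forms differ -> they are NOT anagrams
Result: 0

0


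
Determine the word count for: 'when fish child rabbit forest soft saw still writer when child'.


Counting words by splitting on spaces:
  Word 1: 'when'
  Word 2: 'fish'
  Word 3: 'child'
  Word 4: 'rabbit'
  Word 5: 'forest'
  Word 6: 'soft'
  Word 7: 'saw'
  Word 8: 'still'
  Word 9: 'writer'
  Word 10: 'when'
  Word 11: 'child'
Total words: 11

11


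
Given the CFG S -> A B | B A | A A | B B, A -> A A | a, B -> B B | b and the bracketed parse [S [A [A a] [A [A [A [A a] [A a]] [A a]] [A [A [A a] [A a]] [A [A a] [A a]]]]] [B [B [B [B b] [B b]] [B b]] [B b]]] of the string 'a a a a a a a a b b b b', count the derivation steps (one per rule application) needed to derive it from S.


Every bracketed nonterminal node [X ...] in the tree is produced by exactly one rule application.
Reading the tree off as a leftmost derivation:
  Step 1: S  =>  A B   (applied S -> A B)
  Step 2: A B  =>  A A B   (applied A -> A A)
  Step 3: A A B  =>  a A B   (applied A -> a)
  Step 4: a A B  =>  a A A B   (applied A -> A A)
  Step 5: a A A B  =>  a A A A B   (applied A -> A A)
  Step 6: a A A A B  =>  a A A A A B   (applied A -> A A)
  Step 7: a A A A A B  =>  a a A A A B   (applied A -> a)
  Step 8: a a A A A B  =>  a a a A A B   (applied A -> a)
  Step 9: a a a A A B  =>  a a a a A B   (applied A -> a)
  Step 10: a a a a A B  =>  a a a a A A B   (applied A -> A A)
  Step 11: a a a a A A B  =>  a a a a A A A B   (applied A -> A A)
  Step 12: a a a a A A A B  =>  a a a a a A A B   (applied A -> a)
  Step 13: a a a a a A A B  =>  a a a a a a A B   (applied A -> a)
  Step 14: a a a a a a A B  =>  a a a a a a A A B   (applied A -> A A)
  Step 15: a a a a a a A A B  =>  a a a a a a a A B   (applied A -> a)
  Step 16: a a a a a a a A B  =>  a a a a a a a a B   (applied A -> a)
  Step 17: a a a a a a a a B  =>  a a a a a a a a B B   (applied B -> B B)
  Step 18: a a a a a a a a B B  =>  a a a a a a a a B B B   (applied B -> B B)
  Step 19: a a a a a a a a B B B  =>  a a a a a a a a B B B B   (applied B -> B B)
  Step 20: a a a a a a a a B B B B  =>  a a a a a a a a b B B B   (applied B -> b)
  Step 21: a a a a a a a a b B B B  =>  a a a a a a a a b b B B   (applied B -> b)
  Step 22: a a a a a a a a b b B B  =>  a a a a a a a a b b b B   (applied B -> b)
  Step 23: a a a a a a a a b b b B  =>  a a a a a a a a b b b b   (applied B -> b)
Final yield: a a a a a a a a b b b b
Total rewrite steps: 23

23


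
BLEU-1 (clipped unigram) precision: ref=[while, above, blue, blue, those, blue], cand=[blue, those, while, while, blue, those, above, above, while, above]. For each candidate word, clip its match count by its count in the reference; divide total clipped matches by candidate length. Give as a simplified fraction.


Reference word counts: {'above': 1, 'blue': 3, 'those': 1, 'while': 1}
Checking each candidate word (with clipping):
  'blue' -> in reference (ref count 3, used 1/3) -> match (matches: 1)
  'those' -> in reference (ref count 1, used 1/1) -> match (matches: 2)
  'while' -> in reference (ref count 1, used 1/1) -> match (matches: 3)
  'while' -> ref count 1 already used up (1/1) -> clipped, no match (matches: 3)
  'blue' -> in reference (ref count 3, used 2/3) -> match (matches: 4)
  'those' -> ref count 1 already used up (1/1) -> clipped, no match (matches: 4)
  'above' -> in reference (ref count 1, used 1/1) -> match (matches: 5)
  'above' -> ref count 1 already used up (1/1) -> clipped, no match (matches: 5)
  'while' -> ref count 1 already used up (1/1) -> clipped, no match (matches: 5)
  'above' -> ref count 1 already used up (1/1) -> clipped, no match (matches: 5)
Clipped matches: 5, Candidate length: 10
Precision = 5/10 = 1/2

1/2


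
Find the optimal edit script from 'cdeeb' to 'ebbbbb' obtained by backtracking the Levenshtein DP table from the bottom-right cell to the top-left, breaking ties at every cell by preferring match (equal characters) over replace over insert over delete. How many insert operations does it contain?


Edit distance = 5. Backtracking from cell (5, 6) with preference match > replace > insert > delete,
then listing the resulting alignment 'cdeeb' -> 'ebbbbb' left to right:
  Step 1: insert 'e' [insertion #1]
  Step 2: replace c->b
  Step 3: replace d->b
  Step 4: replace e->b
  Step 5: replace e->b
  Step 6: keep 'b'
Total insertions: 1

1


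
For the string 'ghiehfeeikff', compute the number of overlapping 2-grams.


String 'ghiehfeeikff' has length L = 12.
Number of overlapping n-grams = L - n + 1
Substituting: 12 - 2 + 1 = 11

11


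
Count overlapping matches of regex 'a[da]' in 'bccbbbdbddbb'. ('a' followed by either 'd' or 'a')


Pattern: a[da] means 'a' followed by either 'd' or 'a'.
Scanning 'bccbbbdbddbb' position-by-position:
  Pos 0: window 'bc' -> no
  Pos 1: window 'cc' -> no
  Pos 2: window 'cb' -> no
  Pos 3: window 'bb' -> no
  Pos 4: window 'bb' -> no
  Pos 5: window 'bd' -> no
  Pos 6: window 'db' -> no
  Pos 7: window 'bd' -> no
  Pos 8: window 'dd' -> no
  Pos 9: window 'db' -> no
  Pos 10: window 'bb' -> no
  Pos 11: window 'b' -> no
Total matches: 0

0


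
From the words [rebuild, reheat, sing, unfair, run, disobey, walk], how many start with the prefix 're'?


Checking each word for prefix 're':
  'rebuild' -> YES, starts with 're' (count: 1)
  'reheat' -> YES, starts with 're' (count: 2)
  'sing' -> no (count: 2)
  'unfair' -> no (count: 2)
  'run' -> no (count: 2)
  'disobey' -> no (count: 2)
  'walk' -> no (count: 2)
Total with prefix 're': 2

2


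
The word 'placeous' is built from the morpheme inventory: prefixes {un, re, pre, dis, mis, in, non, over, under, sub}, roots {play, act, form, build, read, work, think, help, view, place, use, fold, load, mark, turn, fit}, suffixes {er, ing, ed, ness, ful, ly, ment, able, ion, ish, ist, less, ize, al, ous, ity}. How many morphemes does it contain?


Segmenting 'placeous' against the inventory:
  'place' -> root (morpheme 1)
  'ous' -> suffix (morpheme 2)
Total morphemes: 2

2


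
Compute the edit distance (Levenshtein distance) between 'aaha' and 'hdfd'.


Building DP table for s1='aaha' (len 4) and s2='hdfd' (len 4):
       h  d  f  d
    0  1  2  3  4
  a 1  1  2  3  4
  a 2  2  2  3  4
  h 3  2  3  3  4
  a 4  3  3  4  4
Edit distance = dp[4][4] = 4

4


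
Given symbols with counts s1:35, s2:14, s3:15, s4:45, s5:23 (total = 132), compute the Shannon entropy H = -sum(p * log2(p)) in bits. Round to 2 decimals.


Computing entropy H = -sum(p_i * log2(p_i)):
  s1: p = 35/132 = 0.2652, -p*log2(p) = 0.5078
  s2: p = 14/132 = 0.1061, -p*log2(p) = 0.3433
  s3: p = 15/132 = 0.1136, -p*log2(p) = 0.3565
  s4: p = 45/132 = 0.3409, -p*log2(p) = 0.5293
  s5: p = 23/132 = 0.1742, -p*log2(p) = 0.4392
H = sum of terms = 2.1761
Rounded to 2 decimals: 2.18

2.18


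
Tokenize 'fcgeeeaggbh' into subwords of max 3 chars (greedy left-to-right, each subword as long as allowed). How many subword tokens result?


'fcgeeeaggbh' has 11 characters.
Chunking with max size 3:
  Chunk 1: 'fcg' (positions 0-2)
  Chunk 2: 'eee' (positions 3-5)
  Chunk 3: 'agg' (positions 6-8)
  Chunk 4: 'bh' (positions 9-10)
Total chunks: ceil(11 / 3) = 4

4


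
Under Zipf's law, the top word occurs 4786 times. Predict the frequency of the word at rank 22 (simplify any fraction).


Zipf's law: freq(rank) = f1 / rank
f1 = 4786, rank = 22
freq = 4786 / 22
GCD(4786, 22) = 2
Simplified: 2393/11

2393/11


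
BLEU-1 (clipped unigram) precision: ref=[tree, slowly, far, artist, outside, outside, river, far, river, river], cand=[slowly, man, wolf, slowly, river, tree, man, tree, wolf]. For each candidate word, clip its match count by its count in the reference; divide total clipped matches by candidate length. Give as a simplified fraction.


Reference word counts: {'artist': 1, 'far': 2, 'outside': 2, 'river': 3, 'slowly': 1, 'tree': 1}
Checking each candidate word (with clipping):
  'slowly' -> in reference (ref count 1, used 1/1) -> match (matches: 1)
  'man' -> not in reference -> no match (matches: 1)
  'wolf' -> not in reference -> no match (matches: 1)
  'slowly' -> ref count 1 already used up (1/1) -> clipped, no match (matches: 1)
  'river' -> in reference (ref count 3, used 1/3) -> match (matches: 2)
  'tree' -> in reference (ref count 1, used 1/1) -> match (matches: 3)
  'man' -> not in reference -> no match (matches: 3)
  'tree' -> ref count 1 already used up (1/1) -> clipped, no match (matches: 3)
  'wolf' -> not in reference -> no match (matches: 3)
Clipped matches: 3, Candidate length: 9
Precision = 3/9 = 1/3

1/3


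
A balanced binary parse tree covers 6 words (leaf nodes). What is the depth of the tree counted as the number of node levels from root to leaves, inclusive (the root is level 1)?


In a balanced binary tree with n leaves the deepest leaf is ceil(log2(n)) edges below the root,
so counting node levels inclusive of root and leaves gives ceil(log2(n)) + 1 levels.
log2(6) = 2.5850
ceil(2.5850) = 3
levels = 3 + 1 = 4

4


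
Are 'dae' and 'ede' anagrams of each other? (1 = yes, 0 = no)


Sort characters of 'dae': 'ade'
Sort characters of 'ede': 'dee'
Sorted forms differ -> they are NOT anagrams
Result: 0

0


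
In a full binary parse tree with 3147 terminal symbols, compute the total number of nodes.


Leaf nodes (terminals): 3147
Internal nodes = n - 1 = 3147 - 1 = 3146
Total = leaves + internal = 3147 + 3146 = 6293

6293


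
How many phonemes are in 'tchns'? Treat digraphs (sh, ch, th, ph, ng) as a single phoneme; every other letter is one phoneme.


Parsing 'tchns' greedily, digraphs first:
  't' -> consonant phoneme (phonemes so far: 1)
  'ch' -> digraph (1 consonant phoneme) (phonemes so far: 2)
  'n' -> consonant phoneme (phonemes so far: 3)
  's' -> consonant phoneme (phonemes so far: 4)
Total phonemes: 4

4


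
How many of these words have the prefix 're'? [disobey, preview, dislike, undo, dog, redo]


Checking each word for prefix 're':
  'disobey' -> no (count: 0)
  'preview' -> no (count: 0)
  'dislike' -> no (count: 0)
  'undo' -> no (count: 0)
  'dog' -> no (count: 0)
  'redo' -> YES, starts with 're' (count: 1)
Total with prefix 're': 1

1


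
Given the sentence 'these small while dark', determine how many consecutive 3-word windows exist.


Word trigrams from [4] words:
  Trigram 1: (these small while)
  Trigram 2: (small while dark)
Total word trigrams: 4 - 2 = 2

2


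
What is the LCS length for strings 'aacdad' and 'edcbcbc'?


DP table for LCS of 'aacdad' and 'edcbcbc':
       e  d  c  b  c  b  c
    0  0  0  0  0  0  0  0
  a 0  0  0  0  0  0  0  0
  a 0  0  0  0  0  0  0  0
  c 0  0  0  1  1  1  1  1
  d 0  0  1  1  1  1  1  1
  a 0  0  1  1  1  1  1  1
  d 0  0  1  1  1  1  1  1
LCS: 'c'
LCS length = 1

1


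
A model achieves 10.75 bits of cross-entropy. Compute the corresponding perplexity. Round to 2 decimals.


Perplexity formula: PP = 2^H
H = 10.75
PP = 2^10.75
Decompose: 2^10.75 = 2^10 * 2^0.75
2^10 = 1024, 2^0.75 ~ 1.6817928
PP ~ 1024 * 1.6817928 = 1722.1558272
Rounded to 2 decimals: 1722.16

1722.16


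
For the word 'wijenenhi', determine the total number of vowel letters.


Scanning each character of 'wijenenhi':
  Position 1: 'w' -> consonant (running count: 0)
  Position 2: 'i' -> vowel (running count: 1)
  Position 3: 'j' -> consonant (running count: 1)
  Position 4: 'e' -> vowel (running count: 2)
  Position 5: 'n' -> consonant (running count: 2)
  Position 6: 'e' -> vowel (running count: 3)
  Position 7: 'n' -> consonant (running count: 3)
  Position 8: 'h' -> consonant (running count: 3)
  Position 9: 'i' -> vowel (running count: 4)
Total vowels: 4

4


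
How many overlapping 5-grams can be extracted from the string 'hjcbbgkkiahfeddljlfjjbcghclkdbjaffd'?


String 'hjcbbgkkiahfeddljlfjjbcghclkdbjaffd' has length L = 35.
Number of overlapping n-grams = L - n + 1
Substituting: 35 - 5 + 1 = 31

31


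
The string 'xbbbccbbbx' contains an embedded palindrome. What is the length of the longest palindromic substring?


Scanning 'xbbbccbbbx' for palindromic substrings.
Substring at positions 0-9: 'xbbbccbbbx'.
Check: reverse('xbbbccbbbx') = 'xbbbccbbbx' -> palindrome confirmed.
No longer palindromic substring exists; longest length = 10

10


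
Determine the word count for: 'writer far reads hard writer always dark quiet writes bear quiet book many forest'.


Counting words by splitting on spaces:
  Word 1: 'writer'
  Word 2: 'far'
  Word 3: 'reads'
  Word 4: 'hard'
  Word 5: 'writer'
  Word 6: 'always'
  Word 7: 'dark'
  Word 8: 'quiet'
  Word 9: 'writes'
  Word 10: 'bear'
  Word 11: 'quiet'
  Word 12: 'book'
  Word 13: 'many'
  Word 14: 'forest'
Total words: 14

14


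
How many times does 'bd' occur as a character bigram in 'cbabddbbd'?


Scanning 'cbabddbbd' for bigram 'bd':
  Position 0: 'cb' -> no
  Position 1: 'ba' -> no
  Position 2: 'ab' -> no
  Position 3: 'bd' -> MATCH
  Position 4: 'dd' -> no
  Position 5: 'db' -> no
  Position 6: 'bb' -> no
  Position 7: 'bd' -> MATCH
Total matches: 2

2


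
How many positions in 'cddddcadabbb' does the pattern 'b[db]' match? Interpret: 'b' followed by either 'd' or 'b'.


Pattern: b[db] means 'b' followed by either 'd' or 'b'.
Scanning 'cddddcadabbb' position-by-position:
  Pos 0: window 'cd' -> no
  Pos 1: window 'dd' -> no
  Pos 2: window 'dd' -> no
  Pos 3: window 'dd' -> no
  Pos 4: window 'dc' -> no
  Pos 5: window 'ca' -> no
  Pos 6: window 'ad' -> no
  Pos 7: window 'da' -> no
  Pos 8: window 'ab' -> no
  Pos 9: window 'bb' -> MATCH
  Pos 10: window 'bb' -> MATCH
  Pos 11: window 'b' -> no
Total matches: 2

2


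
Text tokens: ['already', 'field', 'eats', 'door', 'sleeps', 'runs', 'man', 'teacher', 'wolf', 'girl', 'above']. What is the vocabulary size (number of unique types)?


Listing all tokens and tracking unique types:
  Token 1: 'already' -> NEW (unique so far: 1)
  Token 2: 'field' -> NEW (unique so far: 2)
  Token 3: 'eats' -> NEW (unique so far: 3)
  Token 4: 'door' -> NEW (unique so far: 4)
  Token 5: 'sleeps' -> NEW (unique so far: 5)
  Token 6: 'runs' -> NEW (unique so far: 6)
  Token 7: 'man' -> NEW (unique so far: 7)
  Token 8: 'teacher' -> NEW (unique so far: 8)
  Token 9: 'wolf' -> NEW (unique so far: 9)
  Token 10: 'girl' -> NEW (unique so far: 10)
  Token 11: 'above' -> NEW (unique so far: 11)
Unique types: ('above', 'already', 'door', 'eats', 'field', 'girl', 'man', 'runs', 'sleeps', 'teacher', 'wolf')
Vocabulary size: 11

11


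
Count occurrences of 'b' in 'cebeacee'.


Scanning 'cebeacee' for 'b':
  Position 2: 'b' -> MATCH (count: 1)
Total occurrences of 'b': 1

1


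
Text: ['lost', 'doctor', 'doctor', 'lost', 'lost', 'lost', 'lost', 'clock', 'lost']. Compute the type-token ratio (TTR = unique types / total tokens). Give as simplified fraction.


Tokens: 9
Unique types: ('clock', 'doctor', 'lost') = 3
TTR = 3/9
Simplify: divide both by 3 -> 1/3
TTR = 1/3

1/3


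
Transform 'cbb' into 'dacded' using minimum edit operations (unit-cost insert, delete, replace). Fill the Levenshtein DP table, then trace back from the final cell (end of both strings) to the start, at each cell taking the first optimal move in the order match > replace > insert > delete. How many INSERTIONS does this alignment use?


Edit distance = 5. Backtracking from cell (3, 6) with preference match > replace > insert > delete,
then listing the resulting alignment 'cbb' -> 'dacded' left to right:
  Step 1: insert 'd' [insertion #1]
  Step 2: insert 'a' [insertion #2]
  Step 3: keep 'c'
  Step 4: insert 'd' [insertion #3]
  Step 5: replace b->e
  Step 6: replace b->d
Total insertions: 3

3


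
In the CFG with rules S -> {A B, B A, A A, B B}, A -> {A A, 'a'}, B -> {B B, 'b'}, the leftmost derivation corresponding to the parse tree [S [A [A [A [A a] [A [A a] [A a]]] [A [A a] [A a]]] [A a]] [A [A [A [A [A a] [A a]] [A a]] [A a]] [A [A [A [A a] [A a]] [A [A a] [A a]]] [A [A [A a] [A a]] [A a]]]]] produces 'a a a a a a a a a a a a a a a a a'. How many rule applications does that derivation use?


Every bracketed nonterminal node [X ...] in the tree is produced by exactly one rule application.
Reading the tree off as a leftmost derivation:
  Step 1: S  =>  A A   (applied S -> A A)
  Step 2: A A  =>  A A A   (applied A -> A A)
  Step 3: A A A  =>  A A A A   (applied A -> A A)
  Step 4: A A A A  =>  A A A A A   (applied A -> A A)
  Step 5: A A A A A  =>  a A A A A   (applied A -> a)
  Step 6: a A A A A  =>  a A A A A A   (applied A -> A A)
  Step 7: a A A A A A  =>  a a A A A A   (applied A -> a)
  Step 8: a a A A A A  =>  a a a A A A   (applied A -> a)
  Step 9: a a a A A A  =>  a a a A A A A   (applied A -> A A)
  Step 10: a a a A A A A  =>  a a a a A A A   (applied A -> a)
  Step 11: a a a a A A A  =>  a a a a a A A   (applied A -> a)
  Step 12: a a a a a A A  =>  a a a a a a A   (applied A -> a)
  Step 13: a a a a a a A  =>  a a a a a a A A   (applied A -> A A)
  Step 14: a a a a a a A A  =>  a a a a a a A A A   (applied A -> A A)
  Step 15: a a a a a a A A A  =>  a a a a a a A A A A   (applied A -> A A)
  Step 16: a a a a a a A A A A  =>  a a a a a a A A A A A   (applied A -> A A)
  Step 17: a a a a a a A A A A A  =>  a a a a a a a A A A A   (applied A -> a)
  Step 18: a a a a a a a A A A A  =>  a a a a a a a a A A A   (applied A -> a)
  Step 19: a a a a a a a a A A A  =>  a a a a a a a a a A A   (applied A -> a)
  Step 20: a a a a a a a a a A A  =>  a a a a a a a a a a A   (applied A -> a)
  Step 21: a a a a a a a a a a A  =>  a a a a a a a a a a A A   (applied A -> A A)
  Step 22: a a a a a a a a a a A A  =>  a a a a a a a a a a A A A   (applied A -> A A)
  Step 23: a a a a a a a a a a A A A  =>  a a a a a a a a a a A A A A   (applied A -> A A)
  Step 24: a a a a a a a a a a A A A A  =>  a a a a a a a a a a a A A A   (applied A -> a)
  Step 25: a a a a a a a a a a a A A A  =>  a a a a a a a a a a a a A A   (applied A -> a)
  Step 26: a a a a a a a a a a a a A A  =>  a a a a a a a a a a a a A A A   (applied A -> A A)
  Step 27: a a a a a a a a a a a a A A A  =>  a a a a a a a a a a a a a A A   (applied A -> a)
  Step 28: a a a a a a a a a a a a a A A  =>  a a a a a a a a a a a a a a A   (applied A -> a)
  Step 29: a a a a a a a a a a a a a a A  =>  a a a a a a a a a a a a a a A A   (applied A -> A A)
  Step 30: a a a a a a a a a a a a a a A A  =>  a a a a a a a a a a a a a a A A A   (applied A -> A A)
  Step 31: a a a a a a a a a a a a a a A A A  =>  a a a a a a a a a a a a a a a A A   (applied A -> a)
  Step 32: a a a a a a a a a a a a a a a A A  =>  a a a a a a a a a a a a a a a a A   (applied A -> a)
  Step 33: a a a a a a a a a a a a a a a a A  =>  a a a a a a a a a a a a a a a a a   (applied A -> a)
Final yield: a a a a a a a a a a a a a a a a a
Total rewrite steps: 33

33


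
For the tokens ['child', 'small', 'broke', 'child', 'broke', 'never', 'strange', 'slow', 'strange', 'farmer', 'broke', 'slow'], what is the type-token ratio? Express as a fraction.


Tokens: 12
Unique types: ('broke', 'child', 'farmer', 'never', 'slow', 'small', 'strange') = 7
TTR = 7/12
Already in lowest terms.

7/12


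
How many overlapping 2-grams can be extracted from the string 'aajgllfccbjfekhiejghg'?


String 'aajgllfccbjfekhiejghg' has length L = 21.
Number of overlapping n-grams = L - n + 1
Substituting: 21 - 2 + 1 = 20

20


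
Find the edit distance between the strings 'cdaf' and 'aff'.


Building DP table for s1='cdaf' (len 4) and s2='aff' (len 3):
       a  f  f
    0  1  2  3
  c 1  1  2  3
  d 2  2  2  3
  a 3  2  3  3
  f 4  3  2  3
Edit distance = dp[4][3] = 3

3


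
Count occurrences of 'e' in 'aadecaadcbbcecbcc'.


Scanning 'aadecaadcbbcecbcc' for 'e':
  Position 3: 'e' -> MATCH (count: 1)
  Position 12: 'e' -> MATCH (count: 2)
Total occurrences of 'e': 2

2


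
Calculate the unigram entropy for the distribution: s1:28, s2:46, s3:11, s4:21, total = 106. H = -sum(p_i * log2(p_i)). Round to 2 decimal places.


Computing entropy H = -sum(p_i * log2(p_i)):
  s1: p = 28/106 = 0.2642, -p*log2(p) = 0.5073
  s2: p = 46/106 = 0.4340, -p*log2(p) = 0.5226
  s3: p = 11/106 = 0.1038, -p*log2(p) = 0.3392
  s4: p = 21/106 = 0.1981, -p*log2(p) = 0.4627
H = sum of terms = 1.8318
Rounded to 2 decimals: 1.83

1.83


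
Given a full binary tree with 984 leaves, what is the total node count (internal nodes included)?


Leaf nodes (terminals): 984
Internal nodes = n - 1 = 984 - 1 = 983
Total = leaves + internal = 984 + 983 = 1967

1967


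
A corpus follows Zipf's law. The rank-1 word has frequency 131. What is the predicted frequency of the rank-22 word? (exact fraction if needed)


Zipf's law: freq(rank) = f1 / rank
f1 = 131, rank = 22
freq = 131 / 22
GCD(131, 22) = 1
Simplified: 131/22

131/22


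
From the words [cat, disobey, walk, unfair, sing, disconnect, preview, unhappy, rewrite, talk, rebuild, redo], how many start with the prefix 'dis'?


Checking each word for prefix 'dis':
  'cat' -> no (count: 0)
  'disobey' -> YES, starts with 'dis' (count: 1)
  'walk' -> no (count: 1)
  'unfair' -> no (count: 1)
  'sing' -> no (count: 1)
  'disconnect' -> YES, starts with 'dis' (count: 2)
  'preview' -> no (count: 2)
  'unhappy' -> no (count: 2)
  'rewrite' -> no (count: 2)
  'talk' -> no (count: 2)
  'rebuild' -> no (count: 2)
  'redo' -> no (count: 2)
Total with prefix 'dis': 2

2


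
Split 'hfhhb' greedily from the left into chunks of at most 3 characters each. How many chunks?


'hfhhb' has 5 characters.
Chunking with max size 3:
  Chunk 1: 'hfh' (positions 0-2)
  Chunk 2: 'hb' (positions 3-4)
Total chunks: ceil(5 / 3) = 2

2


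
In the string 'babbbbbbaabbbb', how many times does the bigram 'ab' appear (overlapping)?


Scanning 'babbbbbbaabbbb' for bigram 'ab':
  Position 0: 'ba' -> no
  Position 1: 'ab' -> MATCH
  Position 2: 'bb' -> no
  Position 3: 'bb' -> no
  Position 4: 'bb' -> no
  Position 5: 'bb' -> no
  Position 6: 'bb' -> no
  Position 7: 'ba' -> no
  Position 8: 'aa' -> no
  Position 9: 'ab' -> MATCH
  Position 10: 'bb' -> no
  Position 11: 'bb' -> no
  Position 12: 'bb' -> no
Total matches: 2

2


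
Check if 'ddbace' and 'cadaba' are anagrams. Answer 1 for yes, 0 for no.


Sort characters of 'ddbace': 'abcdde'
Sort characters of 'cadaba': 'aaabcd'
Sorted forms differ -> they are NOT anagrams
Result: 0

0
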